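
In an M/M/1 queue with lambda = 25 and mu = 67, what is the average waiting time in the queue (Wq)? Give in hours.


rho = 25/67; Wq = rho/(mu - lambda) = 0.0089 hours

0.0089 hours


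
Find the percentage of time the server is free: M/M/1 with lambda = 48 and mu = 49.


Idle fraction = (1 - rho) * 100 = (1 - 48/49) * 100 = 2.0%

2.0%


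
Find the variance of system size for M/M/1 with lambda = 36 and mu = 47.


rho = 36/47; Var(N) = rho/(1-rho)^2 = 13.98

13.98


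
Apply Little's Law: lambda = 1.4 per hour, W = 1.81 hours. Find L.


L = lambda * W = 1.4 * 1.81 = 2.53

2.53


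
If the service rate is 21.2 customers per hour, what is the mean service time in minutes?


Mean service time = 60/mu = 60/21.2 = 2.83 minutes

2.83 minutes


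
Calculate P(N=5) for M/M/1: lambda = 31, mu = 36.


rho = 31/36; P(n) = (1-rho)*rho^n = (1-31/36)*(31/36)^5 = 0.0658

0.0658


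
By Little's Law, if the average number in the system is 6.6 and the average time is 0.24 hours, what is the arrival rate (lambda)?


lambda = L / W = 6.6 / 0.24 = 27.5 per hour

27.5 per hour


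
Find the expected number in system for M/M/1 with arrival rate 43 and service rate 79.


rho = 43/79; L = rho/(1-rho) = 1.19

1.19


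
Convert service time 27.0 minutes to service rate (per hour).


mu = 60 / avg_service_time = 60 / 27.0 = 2.22 per hour

2.22 per hour


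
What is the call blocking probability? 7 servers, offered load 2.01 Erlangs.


B(N,A) = (A^N/N!) / sum(A^k/k!, k=0..N) with N=7, A=2.01 = 0.0035

0.0035


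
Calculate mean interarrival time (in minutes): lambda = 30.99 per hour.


Mean interarrival time = 60/lambda = 60/30.99 = 1.94 minutes

1.94 minutes


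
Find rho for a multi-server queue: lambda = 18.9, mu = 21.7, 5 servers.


rho = lambda / (c * mu) = 18.9 / (5 * 21.7) = 0.1742

0.1742


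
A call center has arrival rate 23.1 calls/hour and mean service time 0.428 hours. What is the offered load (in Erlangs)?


Offered load a = lambda * E[S] = 23.1 * 0.428 = 9.89 Erlangs

9.89 Erlangs


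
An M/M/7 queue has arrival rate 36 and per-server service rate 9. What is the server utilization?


rho = lambda/(c*mu) = 36/(7*9) = 0.5714

0.5714


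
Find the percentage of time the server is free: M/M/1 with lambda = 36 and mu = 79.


Idle fraction = (1 - rho) * 100 = (1 - 36/79) * 100 = 54.4%

54.4%


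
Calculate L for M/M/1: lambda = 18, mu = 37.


rho = 18/37; L = rho/(1-rho) = 0.95

0.95


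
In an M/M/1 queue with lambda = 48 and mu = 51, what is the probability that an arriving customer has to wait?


P(wait) = rho = lambda/mu = 48/51 = 0.9412

0.9412


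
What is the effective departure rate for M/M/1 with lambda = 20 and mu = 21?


For a stable queue (lambda < mu), throughput = lambda = 20 per hour

20 per hour


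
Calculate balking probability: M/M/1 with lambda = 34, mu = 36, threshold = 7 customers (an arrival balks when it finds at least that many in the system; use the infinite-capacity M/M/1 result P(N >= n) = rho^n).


P(N >= 7) = rho^7 = (34/36)^7 = 0.6702

0.6702


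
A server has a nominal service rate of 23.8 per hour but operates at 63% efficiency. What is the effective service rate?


Effective rate = mu * efficiency = 23.8 * 0.63 = 14.99 per hour

14.99 per hour


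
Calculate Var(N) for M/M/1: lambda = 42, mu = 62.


rho = 42/62; Var(N) = rho/(1-rho)^2 = 6.51

6.51


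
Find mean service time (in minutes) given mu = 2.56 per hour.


Mean service time = 60/mu = 60/2.56 = 23.44 minutes

23.44 minutes


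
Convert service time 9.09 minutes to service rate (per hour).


mu = 60 / avg_service_time = 60 / 9.09 = 6.6 per hour

6.6 per hour


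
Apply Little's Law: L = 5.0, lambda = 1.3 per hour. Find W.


W = L / lambda = 5.0 / 1.3 = 3.8462 hours

3.8462 hours


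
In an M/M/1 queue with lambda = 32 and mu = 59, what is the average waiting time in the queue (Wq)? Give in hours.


rho = 32/59; Wq = rho/(mu - lambda) = 0.0201 hours

0.0201 hours


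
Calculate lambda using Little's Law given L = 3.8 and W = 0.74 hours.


lambda = L / W = 3.8 / 0.74 = 5.14 per hour

5.14 per hour


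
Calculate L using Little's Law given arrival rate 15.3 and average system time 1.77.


L = lambda * W = 15.3 * 1.77 = 27.08

27.08


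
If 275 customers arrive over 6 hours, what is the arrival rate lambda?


lambda = total arrivals / time = 275 / 6 = 45.83 per hour

45.83 per hour


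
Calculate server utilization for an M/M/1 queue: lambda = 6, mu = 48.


rho = lambda/mu = 6/48 = 0.125

0.125


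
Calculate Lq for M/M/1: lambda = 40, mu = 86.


rho = 40/86; Lq = rho^2/(1-rho) = 0.4

0.4


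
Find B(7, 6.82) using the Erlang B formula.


B(N,A) = (A^N/N!) / sum(A^k/k!, k=0..N) with N=7, A=6.82 = 0.2376

0.2376


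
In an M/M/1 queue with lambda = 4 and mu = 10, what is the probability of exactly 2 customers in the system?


rho = 4/10; P(n) = (1-rho)*rho^n = (1-4/10)*(4/10)^2 = 0.096

0.096


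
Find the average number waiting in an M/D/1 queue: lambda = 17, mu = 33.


M/D/1: Lq = rho^2 / (2*(1-rho)) where rho = 17/33; Lq = 0.27

0.27


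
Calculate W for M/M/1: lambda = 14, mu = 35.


W = 1/(mu - lambda) = 1/(35 - 14) = 0.0476 hours

0.0476 hours


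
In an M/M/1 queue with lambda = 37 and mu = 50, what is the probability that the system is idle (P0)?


P0 = 1 - rho = 1 - 37/50 = 0.26

0.26


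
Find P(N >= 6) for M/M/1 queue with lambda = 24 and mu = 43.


P(N >= 6) = rho^6 = (24/43)^6 = 0.0302

0.0302


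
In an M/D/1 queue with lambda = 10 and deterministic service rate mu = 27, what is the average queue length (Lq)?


M/D/1: Lq = rho^2 / (2*(1-rho)) where rho = 10/27; Lq = 0.11

0.11


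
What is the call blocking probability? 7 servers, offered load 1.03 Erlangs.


B(N,A) = (A^N/N!) / sum(A^k/k!, k=0..N) with N=7, A=1.03 = 0.0001

0.0001


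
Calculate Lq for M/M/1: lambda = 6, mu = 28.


rho = 6/28; Lq = rho^2/(1-rho) = 0.06

0.06


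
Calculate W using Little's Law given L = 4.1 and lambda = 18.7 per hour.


W = L / lambda = 4.1 / 18.7 = 0.2193 hours

0.2193 hours


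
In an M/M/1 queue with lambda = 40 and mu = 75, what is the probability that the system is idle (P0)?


P0 = 1 - rho = 1 - 40/75 = 0.4667

0.4667


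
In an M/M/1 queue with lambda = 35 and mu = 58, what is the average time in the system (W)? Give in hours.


W = 1/(mu - lambda) = 1/(58 - 35) = 0.0435 hours

0.0435 hours


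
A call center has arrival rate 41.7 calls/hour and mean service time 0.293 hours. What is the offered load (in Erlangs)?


Offered load a = lambda * E[S] = 41.7 * 0.293 = 12.22 Erlangs

12.22 Erlangs


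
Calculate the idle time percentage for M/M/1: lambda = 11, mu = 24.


Idle fraction = (1 - rho) * 100 = (1 - 11/24) * 100 = 54.2%

54.2%


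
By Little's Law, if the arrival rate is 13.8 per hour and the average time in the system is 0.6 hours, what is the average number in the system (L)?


L = lambda * W = 13.8 * 0.6 = 8.28

8.28


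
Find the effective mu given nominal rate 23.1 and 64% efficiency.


Effective rate = mu * efficiency = 23.1 * 0.64 = 14.78 per hour

14.78 per hour


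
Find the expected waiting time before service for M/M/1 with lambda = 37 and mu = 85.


rho = 37/85; Wq = rho/(mu - lambda) = 0.0091 hours

0.0091 hours


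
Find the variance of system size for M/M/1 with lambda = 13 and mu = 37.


rho = 13/37; Var(N) = rho/(1-rho)^2 = 0.84

0.84


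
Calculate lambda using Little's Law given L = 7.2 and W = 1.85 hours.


lambda = L / W = 7.2 / 1.85 = 3.89 per hour

3.89 per hour


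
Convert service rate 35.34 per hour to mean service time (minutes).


Mean service time = 60/mu = 60/35.34 = 1.7 minutes

1.7 minutes


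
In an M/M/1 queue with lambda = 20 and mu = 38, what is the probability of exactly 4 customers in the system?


rho = 20/38; P(n) = (1-rho)*rho^n = (1-20/38)*(20/38)^4 = 0.0363

0.0363


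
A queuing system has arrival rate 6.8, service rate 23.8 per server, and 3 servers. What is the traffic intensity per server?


rho = lambda / (c * mu) = 6.8 / (3 * 23.8) = 0.0952

0.0952


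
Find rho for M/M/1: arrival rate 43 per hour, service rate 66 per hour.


rho = lambda/mu = 43/66 = 0.6515

0.6515


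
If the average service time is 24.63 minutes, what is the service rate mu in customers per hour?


mu = 60 / avg_service_time = 60 / 24.63 = 2.44 per hour

2.44 per hour


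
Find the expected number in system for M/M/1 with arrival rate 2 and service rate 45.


rho = 2/45; L = rho/(1-rho) = 0.05

0.05


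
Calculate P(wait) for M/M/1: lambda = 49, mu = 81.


P(wait) = rho = lambda/mu = 49/81 = 0.6049

0.6049


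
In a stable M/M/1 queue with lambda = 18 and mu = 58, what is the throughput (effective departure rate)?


For a stable queue (lambda < mu), throughput = lambda = 18 per hour

18 per hour


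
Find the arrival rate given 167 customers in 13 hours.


lambda = total arrivals / time = 167 / 13 = 12.85 per hour

12.85 per hour


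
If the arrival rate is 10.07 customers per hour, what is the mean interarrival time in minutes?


Mean interarrival time = 60/lambda = 60/10.07 = 5.96 minutes

5.96 minutes


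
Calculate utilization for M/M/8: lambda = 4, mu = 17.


rho = lambda/(c*mu) = 4/(8*17) = 0.0294

0.0294


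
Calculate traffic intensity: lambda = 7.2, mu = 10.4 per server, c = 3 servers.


rho = lambda / (c * mu) = 7.2 / (3 * 10.4) = 0.2308

0.2308


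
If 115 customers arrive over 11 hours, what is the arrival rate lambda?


lambda = total arrivals / time = 115 / 11 = 10.45 per hour

10.45 per hour


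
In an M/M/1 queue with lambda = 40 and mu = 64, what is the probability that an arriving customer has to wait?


P(wait) = rho = lambda/mu = 40/64 = 0.625

0.625


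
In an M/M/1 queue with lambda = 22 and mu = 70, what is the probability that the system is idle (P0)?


P0 = 1 - rho = 1 - 22/70 = 0.6857

0.6857


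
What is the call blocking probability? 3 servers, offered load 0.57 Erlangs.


B(N,A) = (A^N/N!) / sum(A^k/k!, k=0..N) with N=3, A=0.57 = 0.0175

0.0175


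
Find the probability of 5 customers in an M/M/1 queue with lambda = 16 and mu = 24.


rho = 16/24; P(n) = (1-rho)*rho^n = (1-16/24)*(16/24)^5 = 0.0439

0.0439


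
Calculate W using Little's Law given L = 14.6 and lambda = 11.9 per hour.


W = L / lambda = 14.6 / 11.9 = 1.2269 hours

1.2269 hours


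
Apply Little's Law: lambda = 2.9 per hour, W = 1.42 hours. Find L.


L = lambda * W = 2.9 * 1.42 = 4.12

4.12


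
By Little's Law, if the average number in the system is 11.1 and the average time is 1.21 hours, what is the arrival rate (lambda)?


lambda = L / W = 11.1 / 1.21 = 9.17 per hour

9.17 per hour


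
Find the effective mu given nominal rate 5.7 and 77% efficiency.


Effective rate = mu * efficiency = 5.7 * 0.77 = 4.39 per hour

4.39 per hour


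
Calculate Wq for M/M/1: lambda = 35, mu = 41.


rho = 35/41; Wq = rho/(mu - lambda) = 0.1423 hours

0.1423 hours


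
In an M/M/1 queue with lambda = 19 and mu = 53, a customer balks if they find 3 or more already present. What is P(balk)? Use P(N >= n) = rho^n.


P(N >= 3) = rho^3 = (19/53)^3 = 0.0461

0.0461


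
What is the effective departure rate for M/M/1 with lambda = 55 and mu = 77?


For a stable queue (lambda < mu), throughput = lambda = 55 per hour

55 per hour


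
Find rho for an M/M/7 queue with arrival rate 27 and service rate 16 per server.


rho = lambda/(c*mu) = 27/(7*16) = 0.2411

0.2411


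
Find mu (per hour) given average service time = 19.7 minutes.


mu = 60 / avg_service_time = 60 / 19.7 = 3.05 per hour

3.05 per hour


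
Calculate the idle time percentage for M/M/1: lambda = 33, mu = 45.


Idle fraction = (1 - rho) * 100 = (1 - 33/45) * 100 = 26.7%

26.7%


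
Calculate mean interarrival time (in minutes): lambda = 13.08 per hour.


Mean interarrival time = 60/lambda = 60/13.08 = 4.59 minutes

4.59 minutes


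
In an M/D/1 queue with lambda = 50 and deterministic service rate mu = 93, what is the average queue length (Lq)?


M/D/1: Lq = rho^2 / (2*(1-rho)) where rho = 50/93; Lq = 0.31

0.31


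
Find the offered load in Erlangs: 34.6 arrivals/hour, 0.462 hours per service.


Offered load a = lambda * E[S] = 34.6 * 0.462 = 15.99 Erlangs

15.99 Erlangs


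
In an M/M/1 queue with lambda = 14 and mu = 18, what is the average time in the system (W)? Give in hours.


W = 1/(mu - lambda) = 1/(18 - 14) = 0.25 hours

0.25 hours


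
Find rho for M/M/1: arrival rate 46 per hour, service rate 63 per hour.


rho = lambda/mu = 46/63 = 0.7302

0.7302


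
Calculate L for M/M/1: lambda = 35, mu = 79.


rho = 35/79; L = rho/(1-rho) = 0.8

0.8


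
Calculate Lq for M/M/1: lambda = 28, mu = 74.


rho = 28/74; Lq = rho^2/(1-rho) = 0.23

0.23


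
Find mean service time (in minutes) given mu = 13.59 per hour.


Mean service time = 60/mu = 60/13.59 = 4.42 minutes

4.42 minutes


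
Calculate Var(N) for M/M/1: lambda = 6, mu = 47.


rho = 6/47; Var(N) = rho/(1-rho)^2 = 0.17

0.17


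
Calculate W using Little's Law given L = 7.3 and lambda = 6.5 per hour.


W = L / lambda = 7.3 / 6.5 = 1.1231 hours

1.1231 hours


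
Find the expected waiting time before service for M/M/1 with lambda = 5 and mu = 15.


rho = 5/15; Wq = rho/(mu - lambda) = 0.0333 hours

0.0333 hours


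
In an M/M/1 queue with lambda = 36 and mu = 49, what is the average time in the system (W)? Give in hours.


W = 1/(mu - lambda) = 1/(49 - 36) = 0.0769 hours

0.0769 hours


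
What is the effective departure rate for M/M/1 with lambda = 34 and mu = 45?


For a stable queue (lambda < mu), throughput = lambda = 34 per hour

34 per hour


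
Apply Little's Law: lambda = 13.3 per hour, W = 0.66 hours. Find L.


L = lambda * W = 13.3 * 0.66 = 8.78

8.78


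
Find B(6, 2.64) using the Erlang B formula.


B(N,A) = (A^N/N!) / sum(A^k/k!, k=0..N) with N=6, A=2.64 = 0.0342

0.0342


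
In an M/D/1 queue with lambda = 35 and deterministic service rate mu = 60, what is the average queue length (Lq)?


M/D/1: Lq = rho^2 / (2*(1-rho)) where rho = 35/60; Lq = 0.41

0.41


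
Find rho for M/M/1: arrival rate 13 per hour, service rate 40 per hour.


rho = lambda/mu = 13/40 = 0.325

0.325


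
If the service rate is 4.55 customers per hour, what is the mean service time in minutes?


Mean service time = 60/mu = 60/4.55 = 13.19 minutes

13.19 minutes


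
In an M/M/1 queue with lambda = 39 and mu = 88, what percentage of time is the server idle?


Idle fraction = (1 - rho) * 100 = (1 - 39/88) * 100 = 55.7%

55.7%


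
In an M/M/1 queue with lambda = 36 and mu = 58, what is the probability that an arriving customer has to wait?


P(wait) = rho = lambda/mu = 36/58 = 0.6207

0.6207


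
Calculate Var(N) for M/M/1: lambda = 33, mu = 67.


rho = 33/67; Var(N) = rho/(1-rho)^2 = 1.91

1.91


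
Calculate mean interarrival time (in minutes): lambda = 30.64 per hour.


Mean interarrival time = 60/lambda = 60/30.64 = 1.96 minutes

1.96 minutes


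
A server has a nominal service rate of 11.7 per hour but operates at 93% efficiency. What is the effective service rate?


Effective rate = mu * efficiency = 11.7 * 0.93 = 10.88 per hour

10.88 per hour


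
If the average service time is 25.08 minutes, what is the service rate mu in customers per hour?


mu = 60 / avg_service_time = 60 / 25.08 = 2.39 per hour

2.39 per hour


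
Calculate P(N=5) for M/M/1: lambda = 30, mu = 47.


rho = 30/47; P(n) = (1-rho)*rho^n = (1-30/47)*(30/47)^5 = 0.0383

0.0383


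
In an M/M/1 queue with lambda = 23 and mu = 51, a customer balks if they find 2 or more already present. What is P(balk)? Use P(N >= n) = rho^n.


P(N >= 2) = rho^2 = (23/51)^2 = 0.2034

0.2034


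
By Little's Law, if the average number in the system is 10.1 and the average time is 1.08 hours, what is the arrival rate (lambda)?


lambda = L / W = 10.1 / 1.08 = 9.35 per hour

9.35 per hour


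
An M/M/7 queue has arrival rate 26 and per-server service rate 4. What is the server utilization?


rho = lambda/(c*mu) = 26/(7*4) = 0.9286

0.9286


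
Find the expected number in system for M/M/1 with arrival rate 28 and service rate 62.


rho = 28/62; L = rho/(1-rho) = 0.82

0.82


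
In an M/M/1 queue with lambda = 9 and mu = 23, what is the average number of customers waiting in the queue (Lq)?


rho = 9/23; Lq = rho^2/(1-rho) = 0.25

0.25


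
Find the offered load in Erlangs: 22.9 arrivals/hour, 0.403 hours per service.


Offered load a = lambda * E[S] = 22.9 * 0.403 = 9.23 Erlangs

9.23 Erlangs


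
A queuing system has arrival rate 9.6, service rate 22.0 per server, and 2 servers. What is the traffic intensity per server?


rho = lambda / (c * mu) = 9.6 / (2 * 22.0) = 0.2182

0.2182


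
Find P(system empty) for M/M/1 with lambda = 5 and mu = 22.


P0 = 1 - rho = 1 - 5/22 = 0.7727

0.7727


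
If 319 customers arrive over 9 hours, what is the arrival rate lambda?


lambda = total arrivals / time = 319 / 9 = 35.44 per hour

35.44 per hour


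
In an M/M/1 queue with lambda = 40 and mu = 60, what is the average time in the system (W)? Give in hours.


W = 1/(mu - lambda) = 1/(60 - 40) = 0.05 hours

0.05 hours


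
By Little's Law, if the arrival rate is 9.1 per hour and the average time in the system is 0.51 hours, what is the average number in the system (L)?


L = lambda * W = 9.1 * 0.51 = 4.64

4.64


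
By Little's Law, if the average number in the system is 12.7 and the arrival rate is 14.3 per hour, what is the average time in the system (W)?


W = L / lambda = 12.7 / 14.3 = 0.8881 hours

0.8881 hours


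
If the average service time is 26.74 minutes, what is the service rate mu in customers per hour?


mu = 60 / avg_service_time = 60 / 26.74 = 2.24 per hour

2.24 per hour


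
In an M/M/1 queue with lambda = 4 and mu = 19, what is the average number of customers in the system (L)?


rho = 4/19; L = rho/(1-rho) = 0.27

0.27


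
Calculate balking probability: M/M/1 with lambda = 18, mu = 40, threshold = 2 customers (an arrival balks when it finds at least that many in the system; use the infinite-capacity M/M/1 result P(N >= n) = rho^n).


P(N >= 2) = rho^2 = (18/40)^2 = 0.2025

0.2025


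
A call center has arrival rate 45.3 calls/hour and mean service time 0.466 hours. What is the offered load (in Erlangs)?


Offered load a = lambda * E[S] = 45.3 * 0.466 = 21.11 Erlangs

21.11 Erlangs


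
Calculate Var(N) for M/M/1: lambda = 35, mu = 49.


rho = 35/49; Var(N) = rho/(1-rho)^2 = 8.75

8.75


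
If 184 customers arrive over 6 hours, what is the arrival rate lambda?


lambda = total arrivals / time = 184 / 6 = 30.67 per hour

30.67 per hour


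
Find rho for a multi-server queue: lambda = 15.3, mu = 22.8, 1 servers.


rho = lambda / (c * mu) = 15.3 / (1 * 22.8) = 0.6711

0.6711


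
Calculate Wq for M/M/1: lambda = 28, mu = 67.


rho = 28/67; Wq = rho/(mu - lambda) = 0.0107 hours

0.0107 hours


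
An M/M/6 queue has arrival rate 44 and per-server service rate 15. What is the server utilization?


rho = lambda/(c*mu) = 44/(6*15) = 0.4889

0.4889


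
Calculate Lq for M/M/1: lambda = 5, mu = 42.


rho = 5/42; Lq = rho^2/(1-rho) = 0.02

0.02


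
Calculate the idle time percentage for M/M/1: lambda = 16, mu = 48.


Idle fraction = (1 - rho) * 100 = (1 - 16/48) * 100 = 66.7%

66.7%


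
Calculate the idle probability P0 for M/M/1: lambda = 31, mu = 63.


P0 = 1 - rho = 1 - 31/63 = 0.5079

0.5079


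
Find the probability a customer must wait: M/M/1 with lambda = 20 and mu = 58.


P(wait) = rho = lambda/mu = 20/58 = 0.3448

0.3448


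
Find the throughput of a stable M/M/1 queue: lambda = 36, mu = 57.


For a stable queue (lambda < mu), throughput = lambda = 36 per hour

36 per hour


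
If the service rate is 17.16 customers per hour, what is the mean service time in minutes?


Mean service time = 60/mu = 60/17.16 = 3.5 minutes

3.5 minutes


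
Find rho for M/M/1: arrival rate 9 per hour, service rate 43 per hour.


rho = lambda/mu = 9/43 = 0.2093

0.2093


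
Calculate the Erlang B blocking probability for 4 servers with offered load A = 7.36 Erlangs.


B(N,A) = (A^N/N!) / sum(A^k/k!, k=0..N) with N=4, A=7.36 = 0.5454

0.5454


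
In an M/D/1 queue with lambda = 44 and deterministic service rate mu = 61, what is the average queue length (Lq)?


M/D/1: Lq = rho^2 / (2*(1-rho)) where rho = 44/61; Lq = 0.93

0.93


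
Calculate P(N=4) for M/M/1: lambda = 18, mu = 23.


rho = 18/23; P(n) = (1-rho)*rho^n = (1-18/23)*(18/23)^4 = 0.0815

0.0815


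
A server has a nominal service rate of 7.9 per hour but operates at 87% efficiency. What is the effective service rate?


Effective rate = mu * efficiency = 7.9 * 0.87 = 6.87 per hour

6.87 per hour


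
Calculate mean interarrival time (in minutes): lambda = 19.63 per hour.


Mean interarrival time = 60/lambda = 60/19.63 = 3.06 minutes

3.06 minutes


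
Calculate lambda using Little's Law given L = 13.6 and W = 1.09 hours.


lambda = L / W = 13.6 / 1.09 = 12.48 per hour

12.48 per hour


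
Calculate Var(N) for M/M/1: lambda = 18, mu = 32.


rho = 18/32; Var(N) = rho/(1-rho)^2 = 2.94

2.94


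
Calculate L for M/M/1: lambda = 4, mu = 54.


rho = 4/54; L = rho/(1-rho) = 0.08

0.08


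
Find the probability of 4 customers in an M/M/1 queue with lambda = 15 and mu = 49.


rho = 15/49; P(n) = (1-rho)*rho^n = (1-15/49)*(15/49)^4 = 0.0061

0.0061


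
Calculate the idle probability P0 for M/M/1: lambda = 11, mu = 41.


P0 = 1 - rho = 1 - 11/41 = 0.7317

0.7317


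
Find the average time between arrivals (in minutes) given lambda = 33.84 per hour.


Mean interarrival time = 60/lambda = 60/33.84 = 1.77 minutes

1.77 minutes


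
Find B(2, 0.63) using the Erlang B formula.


B(N,A) = (A^N/N!) / sum(A^k/k!, k=0..N) with N=2, A=0.63 = 0.1085

0.1085


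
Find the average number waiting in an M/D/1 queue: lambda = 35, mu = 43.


M/D/1: Lq = rho^2 / (2*(1-rho)) where rho = 35/43; Lq = 1.78

1.78


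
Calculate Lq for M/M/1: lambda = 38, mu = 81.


rho = 38/81; Lq = rho^2/(1-rho) = 0.41

0.41


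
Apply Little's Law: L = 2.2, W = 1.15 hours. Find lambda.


lambda = L / W = 2.2 / 1.15 = 1.91 per hour

1.91 per hour


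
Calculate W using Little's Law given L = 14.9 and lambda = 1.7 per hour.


W = L / lambda = 14.9 / 1.7 = 8.7647 hours

8.7647 hours


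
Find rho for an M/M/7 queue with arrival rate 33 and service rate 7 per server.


rho = lambda/(c*mu) = 33/(7*7) = 0.6735

0.6735


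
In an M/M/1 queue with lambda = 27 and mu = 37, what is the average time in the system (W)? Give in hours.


W = 1/(mu - lambda) = 1/(37 - 27) = 0.1 hours

0.1 hours


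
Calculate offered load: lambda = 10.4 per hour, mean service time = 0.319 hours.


Offered load a = lambda * E[S] = 10.4 * 0.319 = 3.32 Erlangs

3.32 Erlangs


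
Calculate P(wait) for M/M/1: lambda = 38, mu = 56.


P(wait) = rho = lambda/mu = 38/56 = 0.6786

0.6786


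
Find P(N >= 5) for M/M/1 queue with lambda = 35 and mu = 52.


P(N >= 5) = rho^5 = (35/52)^5 = 0.1381

0.1381


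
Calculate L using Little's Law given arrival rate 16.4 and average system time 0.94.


L = lambda * W = 16.4 * 0.94 = 15.42

15.42


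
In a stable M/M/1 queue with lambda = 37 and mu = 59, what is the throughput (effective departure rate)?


For a stable queue (lambda < mu), throughput = lambda = 37 per hour

37 per hour


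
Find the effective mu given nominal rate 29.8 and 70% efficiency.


Effective rate = mu * efficiency = 29.8 * 0.7 = 20.86 per hour

20.86 per hour


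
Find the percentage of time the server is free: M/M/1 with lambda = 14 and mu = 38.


Idle fraction = (1 - rho) * 100 = (1 - 14/38) * 100 = 63.2%

63.2%


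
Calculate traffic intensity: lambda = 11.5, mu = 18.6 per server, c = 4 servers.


rho = lambda / (c * mu) = 11.5 / (4 * 18.6) = 0.1546

0.1546


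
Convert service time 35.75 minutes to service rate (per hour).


mu = 60 / avg_service_time = 60 / 35.75 = 1.68 per hour

1.68 per hour


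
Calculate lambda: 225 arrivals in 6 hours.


lambda = total arrivals / time = 225 / 6 = 37.5 per hour

37.5 per hour


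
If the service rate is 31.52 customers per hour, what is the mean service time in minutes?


Mean service time = 60/mu = 60/31.52 = 1.9 minutes

1.9 minutes


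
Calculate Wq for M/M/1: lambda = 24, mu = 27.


rho = 24/27; Wq = rho/(mu - lambda) = 0.2963 hours

0.2963 hours


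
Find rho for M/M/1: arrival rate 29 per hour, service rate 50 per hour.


rho = lambda/mu = 29/50 = 0.58

0.58


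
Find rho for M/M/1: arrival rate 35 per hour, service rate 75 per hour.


rho = lambda/mu = 35/75 = 0.4667

0.4667


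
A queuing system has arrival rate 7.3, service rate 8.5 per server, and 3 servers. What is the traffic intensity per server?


rho = lambda / (c * mu) = 7.3 / (3 * 8.5) = 0.2863

0.2863


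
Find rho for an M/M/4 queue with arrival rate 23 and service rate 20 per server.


rho = lambda/(c*mu) = 23/(4*20) = 0.2875

0.2875


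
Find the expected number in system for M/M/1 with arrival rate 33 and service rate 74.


rho = 33/74; L = rho/(1-rho) = 0.8

0.8


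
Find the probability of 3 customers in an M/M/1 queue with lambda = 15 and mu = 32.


rho = 15/32; P(n) = (1-rho)*rho^n = (1-15/32)*(15/32)^3 = 0.0547

0.0547


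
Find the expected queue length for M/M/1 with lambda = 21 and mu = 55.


rho = 21/55; Lq = rho^2/(1-rho) = 0.24

0.24


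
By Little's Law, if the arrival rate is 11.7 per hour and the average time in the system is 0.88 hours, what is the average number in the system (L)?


L = lambda * W = 11.7 * 0.88 = 10.3

10.3


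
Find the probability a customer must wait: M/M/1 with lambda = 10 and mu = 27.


P(wait) = rho = lambda/mu = 10/27 = 0.3704

0.3704


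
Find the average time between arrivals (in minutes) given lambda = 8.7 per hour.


Mean interarrival time = 60/lambda = 60/8.7 = 6.9 minutes

6.9 minutes


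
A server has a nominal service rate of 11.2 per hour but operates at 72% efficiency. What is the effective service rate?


Effective rate = mu * efficiency = 11.2 * 0.72 = 8.06 per hour

8.06 per hour


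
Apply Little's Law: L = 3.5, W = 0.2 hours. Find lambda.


lambda = L / W = 3.5 / 0.2 = 17.5 per hour

17.5 per hour


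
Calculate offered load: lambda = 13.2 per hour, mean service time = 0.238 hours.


Offered load a = lambda * E[S] = 13.2 * 0.238 = 3.14 Erlangs

3.14 Erlangs


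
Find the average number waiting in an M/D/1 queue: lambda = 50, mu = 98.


M/D/1: Lq = rho^2 / (2*(1-rho)) where rho = 50/98; Lq = 0.27

0.27


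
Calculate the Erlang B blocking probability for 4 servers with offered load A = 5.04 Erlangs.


B(N,A) = (A^N/N!) / sum(A^k/k!, k=0..N) with N=4, A=5.04 = 0.4015

0.4015


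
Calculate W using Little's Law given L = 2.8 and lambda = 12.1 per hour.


W = L / lambda = 2.8 / 12.1 = 0.2314 hours

0.2314 hours


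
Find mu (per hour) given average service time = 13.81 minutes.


mu = 60 / avg_service_time = 60 / 13.81 = 4.34 per hour

4.34 per hour


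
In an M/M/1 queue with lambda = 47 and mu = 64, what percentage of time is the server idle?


Idle fraction = (1 - rho) * 100 = (1 - 47/64) * 100 = 26.6%

26.6%


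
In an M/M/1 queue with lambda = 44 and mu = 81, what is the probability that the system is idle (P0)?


P0 = 1 - rho = 1 - 44/81 = 0.4568

0.4568


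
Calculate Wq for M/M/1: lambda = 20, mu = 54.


rho = 20/54; Wq = rho/(mu - lambda) = 0.0109 hours

0.0109 hours


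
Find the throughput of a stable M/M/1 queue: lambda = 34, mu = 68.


For a stable queue (lambda < mu), throughput = lambda = 34 per hour

34 per hour


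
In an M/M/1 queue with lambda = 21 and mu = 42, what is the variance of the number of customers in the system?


rho = 21/42; Var(N) = rho/(1-rho)^2 = 2.0

2.0


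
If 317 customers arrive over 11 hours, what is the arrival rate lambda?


lambda = total arrivals / time = 317 / 11 = 28.82 per hour

28.82 per hour


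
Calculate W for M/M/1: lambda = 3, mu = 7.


W = 1/(mu - lambda) = 1/(7 - 3) = 0.25 hours

0.25 hours


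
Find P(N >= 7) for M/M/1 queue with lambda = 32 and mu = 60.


P(N >= 7) = rho^7 = (32/60)^7 = 0.0123

0.0123


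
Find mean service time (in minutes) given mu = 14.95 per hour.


Mean service time = 60/mu = 60/14.95 = 4.01 minutes

4.01 minutes


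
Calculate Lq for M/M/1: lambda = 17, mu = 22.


rho = 17/22; Lq = rho^2/(1-rho) = 2.63

2.63


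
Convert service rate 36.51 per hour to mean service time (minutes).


Mean service time = 60/mu = 60/36.51 = 1.64 minutes

1.64 minutes


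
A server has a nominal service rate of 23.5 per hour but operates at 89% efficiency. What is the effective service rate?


Effective rate = mu * efficiency = 23.5 * 0.89 = 20.92 per hour

20.92 per hour


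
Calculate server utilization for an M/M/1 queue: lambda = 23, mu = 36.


rho = lambda/mu = 23/36 = 0.6389

0.6389


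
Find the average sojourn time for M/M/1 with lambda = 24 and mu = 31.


W = 1/(mu - lambda) = 1/(31 - 24) = 0.1429 hours

0.1429 hours


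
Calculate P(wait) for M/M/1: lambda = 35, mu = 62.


P(wait) = rho = lambda/mu = 35/62 = 0.5645

0.5645


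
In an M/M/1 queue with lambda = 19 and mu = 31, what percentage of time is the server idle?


Idle fraction = (1 - rho) * 100 = (1 - 19/31) * 100 = 38.7%

38.7%


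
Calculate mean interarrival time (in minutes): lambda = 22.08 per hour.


Mean interarrival time = 60/lambda = 60/22.08 = 2.72 minutes

2.72 minutes


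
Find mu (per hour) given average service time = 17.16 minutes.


mu = 60 / avg_service_time = 60 / 17.16 = 3.5 per hour

3.5 per hour


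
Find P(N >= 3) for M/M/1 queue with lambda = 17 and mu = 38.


P(N >= 3) = rho^3 = (17/38)^3 = 0.0895

0.0895


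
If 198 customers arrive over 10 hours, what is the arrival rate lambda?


lambda = total arrivals / time = 198 / 10 = 19.8 per hour

19.8 per hour


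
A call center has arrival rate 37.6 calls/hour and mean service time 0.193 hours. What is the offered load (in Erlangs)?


Offered load a = lambda * E[S] = 37.6 * 0.193 = 7.26 Erlangs

7.26 Erlangs


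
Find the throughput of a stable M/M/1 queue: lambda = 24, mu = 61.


For a stable queue (lambda < mu), throughput = lambda = 24 per hour

24 per hour


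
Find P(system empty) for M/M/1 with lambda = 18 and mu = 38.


P0 = 1 - rho = 1 - 18/38 = 0.5263

0.5263


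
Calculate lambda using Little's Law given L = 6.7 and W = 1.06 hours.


lambda = L / W = 6.7 / 1.06 = 6.32 per hour

6.32 per hour


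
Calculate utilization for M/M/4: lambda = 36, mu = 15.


rho = lambda/(c*mu) = 36/(4*15) = 0.6

0.6


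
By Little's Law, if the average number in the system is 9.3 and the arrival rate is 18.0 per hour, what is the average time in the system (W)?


W = L / lambda = 9.3 / 18.0 = 0.5167 hours

0.5167 hours


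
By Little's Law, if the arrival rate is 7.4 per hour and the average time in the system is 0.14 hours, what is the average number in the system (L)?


L = lambda * W = 7.4 * 0.14 = 1.04

1.04


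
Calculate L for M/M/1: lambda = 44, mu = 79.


rho = 44/79; L = rho/(1-rho) = 1.26

1.26


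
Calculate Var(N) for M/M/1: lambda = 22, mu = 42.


rho = 22/42; Var(N) = rho/(1-rho)^2 = 2.31

2.31


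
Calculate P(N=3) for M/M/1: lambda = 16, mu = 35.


rho = 16/35; P(n) = (1-rho)*rho^n = (1-16/35)*(16/35)^3 = 0.0519

0.0519


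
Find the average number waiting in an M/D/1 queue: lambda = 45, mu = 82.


M/D/1: Lq = rho^2 / (2*(1-rho)) where rho = 45/82; Lq = 0.33

0.33


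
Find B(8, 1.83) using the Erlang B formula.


B(N,A) = (A^N/N!) / sum(A^k/k!, k=0..N) with N=8, A=1.83 = 0.0005

0.0005


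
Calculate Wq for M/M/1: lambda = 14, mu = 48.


rho = 14/48; Wq = rho/(mu - lambda) = 0.0086 hours

0.0086 hours


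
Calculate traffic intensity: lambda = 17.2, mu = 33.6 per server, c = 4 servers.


rho = lambda / (c * mu) = 17.2 / (4 * 33.6) = 0.128

0.128


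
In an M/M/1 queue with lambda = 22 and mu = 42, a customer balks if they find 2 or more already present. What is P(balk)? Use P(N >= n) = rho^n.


P(N >= 2) = rho^2 = (22/42)^2 = 0.2744

0.2744


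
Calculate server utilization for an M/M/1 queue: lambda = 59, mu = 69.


rho = lambda/mu = 59/69 = 0.8551

0.8551


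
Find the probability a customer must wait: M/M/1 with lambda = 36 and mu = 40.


P(wait) = rho = lambda/mu = 36/40 = 0.9

0.9


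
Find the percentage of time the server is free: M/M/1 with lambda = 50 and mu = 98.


Idle fraction = (1 - rho) * 100 = (1 - 50/98) * 100 = 49.0%

49.0%


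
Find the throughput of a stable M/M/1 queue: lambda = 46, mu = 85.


For a stable queue (lambda < mu), throughput = lambda = 46 per hour

46 per hour


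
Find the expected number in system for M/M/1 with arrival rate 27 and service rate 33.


rho = 27/33; L = rho/(1-rho) = 4.5

4.5


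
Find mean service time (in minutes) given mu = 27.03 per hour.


Mean service time = 60/mu = 60/27.03 = 2.22 minutes

2.22 minutes


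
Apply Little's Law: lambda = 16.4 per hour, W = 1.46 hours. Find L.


L = lambda * W = 16.4 * 1.46 = 23.94

23.94


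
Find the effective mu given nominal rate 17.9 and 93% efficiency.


Effective rate = mu * efficiency = 17.9 * 0.93 = 16.65 per hour

16.65 per hour


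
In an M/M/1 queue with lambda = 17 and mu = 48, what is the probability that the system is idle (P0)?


P0 = 1 - rho = 1 - 17/48 = 0.6458

0.6458


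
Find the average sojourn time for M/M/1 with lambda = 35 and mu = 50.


W = 1/(mu - lambda) = 1/(50 - 35) = 0.0667 hours

0.0667 hours


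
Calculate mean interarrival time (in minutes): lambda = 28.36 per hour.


Mean interarrival time = 60/lambda = 60/28.36 = 2.12 minutes

2.12 minutes


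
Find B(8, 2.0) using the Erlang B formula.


B(N,A) = (A^N/N!) / sum(A^k/k!, k=0..N) with N=8, A=2.0 = 0.0009

0.0009


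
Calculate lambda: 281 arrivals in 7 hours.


lambda = total arrivals / time = 281 / 7 = 40.14 per hour

40.14 per hour


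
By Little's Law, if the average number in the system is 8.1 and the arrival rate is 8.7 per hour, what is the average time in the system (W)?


W = L / lambda = 8.1 / 8.7 = 0.931 hours

0.931 hours


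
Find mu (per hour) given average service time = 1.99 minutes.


mu = 60 / avg_service_time = 60 / 1.99 = 30.15 per hour

30.15 per hour


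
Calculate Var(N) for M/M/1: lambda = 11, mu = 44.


rho = 11/44; Var(N) = rho/(1-rho)^2 = 0.44

0.44


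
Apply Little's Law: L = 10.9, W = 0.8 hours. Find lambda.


lambda = L / W = 10.9 / 0.8 = 13.63 per hour

13.63 per hour


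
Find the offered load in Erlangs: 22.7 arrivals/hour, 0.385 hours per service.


Offered load a = lambda * E[S] = 22.7 * 0.385 = 8.74 Erlangs

8.74 Erlangs


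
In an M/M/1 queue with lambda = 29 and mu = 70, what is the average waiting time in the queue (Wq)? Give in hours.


rho = 29/70; Wq = rho/(mu - lambda) = 0.0101 hours

0.0101 hours


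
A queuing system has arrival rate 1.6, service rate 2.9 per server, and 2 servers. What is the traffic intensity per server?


rho = lambda / (c * mu) = 1.6 / (2 * 2.9) = 0.2759

0.2759


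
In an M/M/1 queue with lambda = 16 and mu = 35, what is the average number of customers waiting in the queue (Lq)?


rho = 16/35; Lq = rho^2/(1-rho) = 0.38

0.38


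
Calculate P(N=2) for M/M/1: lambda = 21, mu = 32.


rho = 21/32; P(n) = (1-rho)*rho^n = (1-21/32)*(21/32)^2 = 0.148

0.148


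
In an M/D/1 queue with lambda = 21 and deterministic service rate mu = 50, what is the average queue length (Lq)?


M/D/1: Lq = rho^2 / (2*(1-rho)) where rho = 21/50; Lq = 0.15

0.15


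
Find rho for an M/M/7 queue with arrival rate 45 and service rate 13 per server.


rho = lambda/(c*mu) = 45/(7*13) = 0.4945

0.4945


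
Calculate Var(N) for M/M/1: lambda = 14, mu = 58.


rho = 14/58; Var(N) = rho/(1-rho)^2 = 0.42

0.42


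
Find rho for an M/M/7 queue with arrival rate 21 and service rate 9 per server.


rho = lambda/(c*mu) = 21/(7*9) = 0.3333

0.3333


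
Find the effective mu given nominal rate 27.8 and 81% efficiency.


Effective rate = mu * efficiency = 27.8 * 0.81 = 22.52 per hour

22.52 per hour


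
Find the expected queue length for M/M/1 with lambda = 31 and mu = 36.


rho = 31/36; Lq = rho^2/(1-rho) = 5.34

5.34


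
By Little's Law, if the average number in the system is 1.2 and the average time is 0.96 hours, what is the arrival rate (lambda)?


lambda = L / W = 1.2 / 0.96 = 1.25 per hour

1.25 per hour


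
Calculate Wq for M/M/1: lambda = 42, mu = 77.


rho = 42/77; Wq = rho/(mu - lambda) = 0.0156 hours

0.0156 hours


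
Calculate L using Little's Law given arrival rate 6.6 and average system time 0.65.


L = lambda * W = 6.6 * 0.65 = 4.29

4.29


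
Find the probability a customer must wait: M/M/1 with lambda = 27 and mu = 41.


P(wait) = rho = lambda/mu = 27/41 = 0.6585

0.6585


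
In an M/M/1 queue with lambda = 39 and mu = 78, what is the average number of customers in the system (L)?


rho = 39/78; L = rho/(1-rho) = 1.0

1.0


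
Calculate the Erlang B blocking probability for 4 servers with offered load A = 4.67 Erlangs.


B(N,A) = (A^N/N!) / sum(A^k/k!, k=0..N) with N=4, A=4.67 = 0.3714

0.3714


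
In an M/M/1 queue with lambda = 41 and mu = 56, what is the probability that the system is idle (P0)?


P0 = 1 - rho = 1 - 41/56 = 0.2679

0.2679


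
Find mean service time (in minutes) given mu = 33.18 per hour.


Mean service time = 60/mu = 60/33.18 = 1.81 minutes

1.81 minutes


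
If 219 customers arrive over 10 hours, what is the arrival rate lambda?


lambda = total arrivals / time = 219 / 10 = 21.9 per hour

21.9 per hour


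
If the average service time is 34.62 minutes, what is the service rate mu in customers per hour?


mu = 60 / avg_service_time = 60 / 34.62 = 1.73 per hour

1.73 per hour


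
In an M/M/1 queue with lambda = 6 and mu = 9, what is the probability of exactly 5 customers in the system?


rho = 6/9; P(n) = (1-rho)*rho^n = (1-6/9)*(6/9)^5 = 0.0439

0.0439


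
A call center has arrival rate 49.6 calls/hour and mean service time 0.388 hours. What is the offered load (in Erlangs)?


Offered load a = lambda * E[S] = 49.6 * 0.388 = 19.24 Erlangs

19.24 Erlangs


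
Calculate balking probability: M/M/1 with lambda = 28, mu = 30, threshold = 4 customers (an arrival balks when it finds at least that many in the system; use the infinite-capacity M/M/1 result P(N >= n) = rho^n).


P(N >= 4) = rho^4 = (28/30)^4 = 0.7588

0.7588
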